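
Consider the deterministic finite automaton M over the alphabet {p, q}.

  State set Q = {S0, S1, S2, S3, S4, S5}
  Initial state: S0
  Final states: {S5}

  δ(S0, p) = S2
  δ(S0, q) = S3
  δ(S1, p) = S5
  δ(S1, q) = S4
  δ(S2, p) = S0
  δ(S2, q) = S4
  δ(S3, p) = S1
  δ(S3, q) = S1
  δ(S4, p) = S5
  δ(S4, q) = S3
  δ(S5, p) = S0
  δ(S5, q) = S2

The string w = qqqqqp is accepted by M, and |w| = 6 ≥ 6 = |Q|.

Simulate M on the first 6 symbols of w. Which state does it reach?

Run of M on the first 6 characters of w = q q q q q p:
  step 0: S0  (start)
  step 1: S3  (read q: S0→S3)
  step 2: S1  (read q: S3→S1)
  step 3: S4  (read q: S1→S4)
  step 4: S3  (read q: S4→S3)
  step 5: S1  (read q: S3→S1)
  step 6: S5  (read p: S1→S5)

After reading 6 characters, M is in state S5.

S5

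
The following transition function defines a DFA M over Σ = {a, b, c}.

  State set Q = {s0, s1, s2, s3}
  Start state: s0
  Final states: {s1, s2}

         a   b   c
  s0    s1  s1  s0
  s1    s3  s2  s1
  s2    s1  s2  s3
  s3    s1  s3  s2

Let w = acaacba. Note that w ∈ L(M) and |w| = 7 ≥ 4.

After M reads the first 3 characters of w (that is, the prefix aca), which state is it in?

Run of M on the first 3 characters of w = a c a:
  step 0: s0  (start)
  step 1: s1  (read a: s0→s1)
  step 2: s1  (read c: s1→s1)
  step 3: s3  (read a: s1→s3)

After reading 3 characters, M is in state s3.

s3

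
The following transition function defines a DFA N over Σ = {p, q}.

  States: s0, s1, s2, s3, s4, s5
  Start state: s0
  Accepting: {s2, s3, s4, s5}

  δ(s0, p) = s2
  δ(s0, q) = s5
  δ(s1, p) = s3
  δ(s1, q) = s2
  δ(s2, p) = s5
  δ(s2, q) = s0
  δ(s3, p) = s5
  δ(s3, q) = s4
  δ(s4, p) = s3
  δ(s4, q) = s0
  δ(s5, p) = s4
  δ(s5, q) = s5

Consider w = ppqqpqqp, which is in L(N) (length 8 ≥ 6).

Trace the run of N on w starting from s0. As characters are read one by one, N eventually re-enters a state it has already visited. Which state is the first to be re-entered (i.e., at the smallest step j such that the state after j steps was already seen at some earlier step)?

s5

Run of N on w = p p q q p q q p:
  step 0: s0  (start)
  step 1: s2  (read p: s0→s2)
  step 2: s5  (read p: s2→s5)
  step 3: s5  (read q: s5→s5)   ← first repeat (s5 seen earlier)
  step 4: s5  (read q: s5→s5)
  step 5: s4  (read p: s5→s4)
  step 6: s0  (read q: s4→s0)
  step 7: s5  (read q: s0→s5)
  step 8: s4  (read p: s5→s4)

The earliest repeat is at step j = 3: N is in s5, which it already visited at step i = 2.
With |Q| = 6, pigeonhole forces a state repeat no later than step 6; the substring read between the first and second visits to that state can be pumped.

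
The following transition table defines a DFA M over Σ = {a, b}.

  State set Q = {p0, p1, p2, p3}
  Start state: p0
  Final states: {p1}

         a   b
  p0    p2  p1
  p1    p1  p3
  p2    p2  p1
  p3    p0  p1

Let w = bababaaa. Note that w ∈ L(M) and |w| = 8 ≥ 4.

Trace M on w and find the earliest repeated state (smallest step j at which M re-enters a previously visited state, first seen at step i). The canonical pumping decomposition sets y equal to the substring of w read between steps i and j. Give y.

a

State sequence: p0 -b-> p1 -a-> p1 -b-> p3 -a-> p0 -b-> p1 -a-> p1 -a-> p1 -a-> p1
First repeat at step 2: p1 was already visited.

So i = 1, j = 2, giving x = w[0:1] = b, y = w[1:2] = a, z = w[2:8] = babaaa.
Check: |xy| = 2 ≤ 4 and |y| = 1 ≥ 1. Reading y takes M from p1 back to p1, so every xyⁱz is accepted.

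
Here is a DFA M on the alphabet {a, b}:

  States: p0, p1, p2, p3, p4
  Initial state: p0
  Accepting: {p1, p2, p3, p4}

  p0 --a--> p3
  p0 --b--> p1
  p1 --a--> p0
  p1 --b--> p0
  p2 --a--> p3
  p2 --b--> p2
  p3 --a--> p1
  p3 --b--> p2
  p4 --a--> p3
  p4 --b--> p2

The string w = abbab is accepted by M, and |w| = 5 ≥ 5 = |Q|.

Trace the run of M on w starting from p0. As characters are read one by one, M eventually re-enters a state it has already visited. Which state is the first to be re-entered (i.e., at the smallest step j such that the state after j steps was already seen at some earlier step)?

p2

State sequence: p0 -a-> p3 -b-> p2 -b-> p2 -a-> p3 -b-> p2
First repeat at step 3: p2 was already visited.

The earliest repeat is at step j = 3: M is in p2, which it already visited at step i = 2.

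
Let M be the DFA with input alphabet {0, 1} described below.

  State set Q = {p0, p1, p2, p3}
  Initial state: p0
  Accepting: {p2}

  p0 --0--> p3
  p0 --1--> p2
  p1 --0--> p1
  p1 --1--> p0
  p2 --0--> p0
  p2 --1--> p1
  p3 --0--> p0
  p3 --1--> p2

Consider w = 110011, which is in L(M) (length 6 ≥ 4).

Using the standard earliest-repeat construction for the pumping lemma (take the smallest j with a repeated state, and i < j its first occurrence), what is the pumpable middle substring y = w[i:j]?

0

State sequence: p0 -1-> p2 -1-> p1 -0-> p1 -0-> p1 -1-> p0 -1-> p2
First repeat at step 3: p1 was already visited.

So i = 2, j = 3, giving x = w[0:2] = 11, y = w[2:3] = 0, z = w[3:6] = 011.
Check: |xy| = 3 ≤ 4 and |y| = 1 ≥ 1. Reading y takes M from p1 back to p1, so every xyⁱz is accepted.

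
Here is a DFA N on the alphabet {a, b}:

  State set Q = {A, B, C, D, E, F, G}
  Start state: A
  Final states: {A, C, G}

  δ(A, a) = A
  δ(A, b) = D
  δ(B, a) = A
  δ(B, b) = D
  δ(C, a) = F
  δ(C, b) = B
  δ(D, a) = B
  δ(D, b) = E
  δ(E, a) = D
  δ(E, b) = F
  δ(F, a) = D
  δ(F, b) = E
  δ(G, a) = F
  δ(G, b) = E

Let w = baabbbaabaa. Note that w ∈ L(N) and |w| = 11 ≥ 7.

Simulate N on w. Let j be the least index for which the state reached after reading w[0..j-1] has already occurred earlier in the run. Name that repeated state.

State sequence: A -b-> D -a-> B -a-> A -b-> D -b-> E -b-> F -a-> D -a-> B -b-> D -a-> B -a-> A
First repeat at step 3: A was already visited.

The earliest repeat is at step j = 3: N is in A, which it already visited at step i = 0.
Since N has 7 states, any run of length ≥ 7 visits 7+1 states, so by pigeonhole some state repeats within the first 7 steps — that repeat gives the pumpable loop.

A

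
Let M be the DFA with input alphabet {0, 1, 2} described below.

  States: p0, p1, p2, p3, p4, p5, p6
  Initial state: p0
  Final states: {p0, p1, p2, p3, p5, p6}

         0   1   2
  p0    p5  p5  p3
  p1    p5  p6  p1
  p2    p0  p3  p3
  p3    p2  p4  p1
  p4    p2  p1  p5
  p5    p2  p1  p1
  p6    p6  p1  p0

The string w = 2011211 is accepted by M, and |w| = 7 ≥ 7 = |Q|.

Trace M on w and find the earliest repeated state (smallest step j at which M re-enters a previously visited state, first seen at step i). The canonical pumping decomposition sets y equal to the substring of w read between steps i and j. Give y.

01

Run of M on w = 2 0 1 1 2 1 1:
  step 0: p0  (start)
  step 1: p3  (read 2: p0→p3)
  step 2: p2  (read 0: p3→p2)
  step 3: p3  (read 1: p2→p3)   ← first repeat (p3 seen earlier)
  step 4: p4  (read 1: p3→p4)
  step 5: p5  (read 2: p4→p5)
  step 6: p1  (read 1: p5→p1)
  step 7: p6  (read 1: p1→p6)

So i = 1, j = 3, giving x = w[0:1] = 2, y = w[1:3] = 01, z = w[3:7] = 1211.
Check: |xy| = 3 ≤ 7 and |y| = 2 ≥ 1. Reading y takes M from p3 back to p3, so every xyⁱz is accepted.
Since M has 7 states, any run of length ≥ 7 visits 7+1 states, so by pigeonhole some state repeats within the first 7 steps — that repeat gives the pumpable loop.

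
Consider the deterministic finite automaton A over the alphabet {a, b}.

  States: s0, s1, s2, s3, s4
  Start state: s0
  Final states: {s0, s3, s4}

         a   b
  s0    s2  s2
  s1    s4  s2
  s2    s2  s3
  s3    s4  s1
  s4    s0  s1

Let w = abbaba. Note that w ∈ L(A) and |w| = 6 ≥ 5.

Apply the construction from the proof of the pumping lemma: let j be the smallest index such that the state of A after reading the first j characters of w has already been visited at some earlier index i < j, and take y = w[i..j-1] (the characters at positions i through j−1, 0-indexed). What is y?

ab

Run of A on w = a b b a b a:
  step 0: s0  (start)
  step 1: s2  (read a: s0→s2)
  step 2: s3  (read b: s2→s3)
  step 3: s1  (read b: s3→s1)
  step 4: s4  (read a: s1→s4)
  step 5: s1  (read b: s4→s1)   ← first repeat (s1 seen earlier)
  step 6: s4  (read a: s1→s4)

So i = 3, j = 5, giving x = w[0:3] = abb, y = w[3:5] = ab, z = w[5:6] = a.
Check: |xy| = 5 ≤ 5 and |y| = 2 ≥ 1. Reading y takes A from s1 back to s1, so every xyⁱz is accepted.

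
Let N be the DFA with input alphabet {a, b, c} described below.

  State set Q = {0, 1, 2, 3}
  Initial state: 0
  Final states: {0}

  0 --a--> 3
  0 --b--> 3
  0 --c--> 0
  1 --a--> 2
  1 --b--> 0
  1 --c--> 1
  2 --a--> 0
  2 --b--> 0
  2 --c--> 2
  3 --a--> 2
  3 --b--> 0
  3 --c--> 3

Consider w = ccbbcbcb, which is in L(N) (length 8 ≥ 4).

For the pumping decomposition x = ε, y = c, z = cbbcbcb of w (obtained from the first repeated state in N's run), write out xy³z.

ccccbbcbcb

xy^3z = ε·c·c·c·cbbcbcb = ccccbbcbcb.
Reading y = c takes N from 0 back to 0, so after x·y·y·y the machine is still in 0, and z then leads to the accepting state 0. Hence ccccbbcbcb ∈ L(N).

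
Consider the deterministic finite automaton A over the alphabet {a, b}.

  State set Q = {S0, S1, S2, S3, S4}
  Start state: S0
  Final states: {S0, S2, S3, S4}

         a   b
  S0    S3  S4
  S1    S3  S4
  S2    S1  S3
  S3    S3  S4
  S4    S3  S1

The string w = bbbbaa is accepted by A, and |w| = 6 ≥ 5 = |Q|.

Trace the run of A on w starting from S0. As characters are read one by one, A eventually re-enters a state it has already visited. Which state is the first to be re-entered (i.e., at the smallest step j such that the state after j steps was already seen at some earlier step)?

S4

Run of A on w = b b b b a a:
  step 0: S0  (start)
  step 1: S4  (read b: S0→S4)
  step 2: S1  (read b: S4→S1)
  step 3: S4  (read b: S1→S4)   ← first repeat (S4 seen earlier)
  step 4: S1  (read b: S4→S1)
  step 5: S3  (read a: S1→S3)
  step 6: S3  (read a: S3→S3)

The earliest repeat is at step j = 3: A is in S4, which it already visited at step i = 1.
Pumping length from the standard proof: p = 5 (the number of states). The repeated state found above gives |xy| = j ≤ 5 and |y| = j − i ≥ 1.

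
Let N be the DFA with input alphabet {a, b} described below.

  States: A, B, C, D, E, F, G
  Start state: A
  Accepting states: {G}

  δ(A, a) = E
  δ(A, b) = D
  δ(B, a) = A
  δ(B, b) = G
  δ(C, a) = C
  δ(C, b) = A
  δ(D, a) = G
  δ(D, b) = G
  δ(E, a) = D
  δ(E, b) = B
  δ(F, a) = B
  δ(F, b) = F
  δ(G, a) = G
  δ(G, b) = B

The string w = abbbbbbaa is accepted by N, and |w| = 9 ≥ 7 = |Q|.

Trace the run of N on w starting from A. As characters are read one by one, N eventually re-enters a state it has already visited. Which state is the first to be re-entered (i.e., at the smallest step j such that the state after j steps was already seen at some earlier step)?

B

Run of N on w = a b b b b b b a a:
  step 0: A  (start)
  step 1: E  (read a: A→E)
  step 2: B  (read b: E→B)
  step 3: G  (read b: B→G)
  step 4: B  (read b: G→B)   ← first repeat (B seen earlier)
  step 5: G  (read b: B→G)
  step 6: B  (read b: G→B)
  step 7: G  (read b: B→G)
  step 8: G  (read a: G→G)
  step 9: G  (read a: G→G)

The earliest repeat is at step j = 4: N is in B, which it already visited at step i = 2.
With |Q| = 7, pigeonhole forces a state repeat no later than step 7; the substring read between the first and second visits to that state can be pumped.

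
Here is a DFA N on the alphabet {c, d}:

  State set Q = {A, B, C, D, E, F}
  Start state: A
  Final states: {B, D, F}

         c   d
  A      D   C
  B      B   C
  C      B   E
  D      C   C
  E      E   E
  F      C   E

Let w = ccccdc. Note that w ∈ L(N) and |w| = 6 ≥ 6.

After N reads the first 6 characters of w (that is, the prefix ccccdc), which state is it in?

B

State sequence: A -c-> D -c-> C -c-> B -c-> B -d-> C -c-> B

After reading 6 characters, N is in state B.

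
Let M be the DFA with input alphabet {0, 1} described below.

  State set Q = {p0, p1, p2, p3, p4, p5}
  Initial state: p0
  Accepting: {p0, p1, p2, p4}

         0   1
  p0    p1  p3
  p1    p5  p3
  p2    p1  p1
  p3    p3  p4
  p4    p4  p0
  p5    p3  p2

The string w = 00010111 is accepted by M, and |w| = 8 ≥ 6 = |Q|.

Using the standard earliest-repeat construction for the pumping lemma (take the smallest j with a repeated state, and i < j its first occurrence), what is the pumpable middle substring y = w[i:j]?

0

Run of M on w = 0 0 0 1 0 1 1 1:
  step 0: p0  (start)
  step 1: p1  (read 0: p0→p1)
  step 2: p5  (read 0: p1→p5)
  step 3: p3  (read 0: p5→p3)
  step 4: p4  (read 1: p3→p4)
  step 5: p4  (read 0: p4→p4)   ← first repeat (p4 seen earlier)
  step 6: p0  (read 1: p4→p0)
  step 7: p3  (read 1: p0→p3)
  step 8: p4  (read 1: p3→p4)

So i = 4, j = 5, giving x = w[0:4] = 0001, y = w[4:5] = 0, z = w[5:8] = 111.
Check: |xy| = 5 ≤ 6 and |y| = 1 ≥ 1. Reading y takes M from p4 back to p4, so every xyⁱz is accepted.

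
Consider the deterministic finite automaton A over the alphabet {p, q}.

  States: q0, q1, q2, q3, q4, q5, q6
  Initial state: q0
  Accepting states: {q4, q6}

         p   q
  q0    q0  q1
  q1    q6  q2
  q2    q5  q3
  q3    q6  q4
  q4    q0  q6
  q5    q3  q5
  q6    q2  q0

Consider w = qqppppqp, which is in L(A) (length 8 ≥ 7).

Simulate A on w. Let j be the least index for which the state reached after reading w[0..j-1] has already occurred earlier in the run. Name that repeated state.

q2

Run of A on w = q q p p p p q p:
  step 0: q0  (start)
  step 1: q1  (read q: q0→q1)
  step 2: q2  (read q: q1→q2)
  step 3: q5  (read p: q2→q5)
  step 4: q3  (read p: q5→q3)
  step 5: q6  (read p: q3→q6)
  step 6: q2  (read p: q6→q2)   ← first repeat (q2 seen earlier)
  step 7: q3  (read q: q2→q3)
  step 8: q6  (read p: q3→q6)

The earliest repeat is at step j = 6: A is in q2, which it already visited at step i = 2.
The DFA has 7 states, so the proof of the pumping lemma guarantees a repeated state among the first 7+1 visited; the segment between the two visits is the pumpable y.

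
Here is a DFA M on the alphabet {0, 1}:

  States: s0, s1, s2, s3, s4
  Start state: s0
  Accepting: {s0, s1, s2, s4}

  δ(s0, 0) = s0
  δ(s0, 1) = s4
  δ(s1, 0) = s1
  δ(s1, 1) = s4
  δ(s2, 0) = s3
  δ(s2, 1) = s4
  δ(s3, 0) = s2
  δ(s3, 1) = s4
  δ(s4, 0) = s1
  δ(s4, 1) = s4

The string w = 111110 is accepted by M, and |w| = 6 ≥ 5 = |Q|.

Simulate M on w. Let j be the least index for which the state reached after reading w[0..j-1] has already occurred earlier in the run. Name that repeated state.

s4

Run of M on w = 1 1 1 1 1 0:
  step 0: s0  (start)
  step 1: s4  (read 1: s0→s4)
  step 2: s4  (read 1: s4→s4)   ← first repeat (s4 seen earlier)
  step 3: s4  (read 1: s4→s4)
  step 4: s4  (read 1: s4→s4)
  step 5: s4  (read 1: s4→s4)
  step 6: s1  (read 0: s4→s1)

The earliest repeat is at step j = 2: M is in s4, which it already visited at step i = 1.
Since M has 5 states, any run of length ≥ 5 visits 5+1 states, so by pigeonhole some state repeats within the first 5 steps — that repeat gives the pumpable loop.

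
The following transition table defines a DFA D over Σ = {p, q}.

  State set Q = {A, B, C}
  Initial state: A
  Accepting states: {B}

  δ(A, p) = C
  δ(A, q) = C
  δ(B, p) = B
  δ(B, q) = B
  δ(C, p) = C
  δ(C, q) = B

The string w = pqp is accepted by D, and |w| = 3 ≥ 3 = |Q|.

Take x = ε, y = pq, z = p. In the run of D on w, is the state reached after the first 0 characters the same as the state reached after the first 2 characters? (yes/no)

State sequence: A -p-> C -q-> B

After x (step 0): A. After xy (step 2): B.
They differ (A ≠ B), so y is not a cycle from the state after x; this split is not the one the pumping-lemma construction produces, and pumping y need not keep the string in L(D).

no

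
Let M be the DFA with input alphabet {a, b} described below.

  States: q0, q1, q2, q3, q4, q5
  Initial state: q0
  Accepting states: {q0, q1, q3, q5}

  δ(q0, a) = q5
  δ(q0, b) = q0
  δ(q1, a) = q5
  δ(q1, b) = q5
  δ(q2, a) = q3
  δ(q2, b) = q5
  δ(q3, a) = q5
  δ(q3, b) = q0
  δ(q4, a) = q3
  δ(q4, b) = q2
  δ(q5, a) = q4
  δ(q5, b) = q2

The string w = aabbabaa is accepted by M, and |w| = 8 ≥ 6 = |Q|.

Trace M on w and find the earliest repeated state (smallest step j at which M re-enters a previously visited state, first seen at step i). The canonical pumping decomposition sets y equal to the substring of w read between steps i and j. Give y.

abb

Run of M on w = a a b b a b a a:
  step 0: q0  (start)
  step 1: q5  (read a: q0→q5)
  step 2: q4  (read a: q5→q4)
  step 3: q2  (read b: q4→q2)
  step 4: q5  (read b: q2→q5)   ← first repeat (q5 seen earlier)
  step 5: q4  (read a: q5→q4)
  step 6: q2  (read b: q4→q2)
  step 7: q3  (read a: q2→q3)
  step 8: q5  (read a: q3→q5)

So i = 1, j = 4, giving x = w[0:1] = a, y = w[1:4] = abb, z = w[4:8] = abaa.
Check: |xy| = 4 ≤ 6 and |y| = 3 ≥ 1. Reading y takes M from q5 back to q5, so every xyⁱz is accepted.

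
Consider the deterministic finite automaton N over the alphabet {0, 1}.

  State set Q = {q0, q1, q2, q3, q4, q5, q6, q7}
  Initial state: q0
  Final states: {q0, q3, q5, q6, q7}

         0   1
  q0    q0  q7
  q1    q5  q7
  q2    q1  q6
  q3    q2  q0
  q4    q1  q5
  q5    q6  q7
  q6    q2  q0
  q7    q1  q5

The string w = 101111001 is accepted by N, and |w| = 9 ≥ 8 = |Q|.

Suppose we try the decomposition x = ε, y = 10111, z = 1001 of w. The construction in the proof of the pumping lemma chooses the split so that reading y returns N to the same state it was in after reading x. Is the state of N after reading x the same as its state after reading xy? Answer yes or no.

State sequence: q0 -1-> q7 -0-> q1 -1-> q7 -1-> q5 -1-> q7

After x (step 0): q0. After xy (step 5): q7.
They differ (q0 ≠ q7), so y is not a cycle from the state after x; this split is not the one the pumping-lemma construction produces, and pumping y need not keep the string in L(N).

no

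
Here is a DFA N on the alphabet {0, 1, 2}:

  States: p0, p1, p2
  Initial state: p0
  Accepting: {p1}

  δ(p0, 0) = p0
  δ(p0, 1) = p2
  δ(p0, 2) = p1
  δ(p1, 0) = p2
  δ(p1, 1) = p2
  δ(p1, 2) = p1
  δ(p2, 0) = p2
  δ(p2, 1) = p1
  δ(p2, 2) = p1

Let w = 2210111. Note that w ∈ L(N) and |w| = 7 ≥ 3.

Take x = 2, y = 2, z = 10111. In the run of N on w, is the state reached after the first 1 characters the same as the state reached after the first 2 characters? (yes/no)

State sequence: p0 -2-> p1 -2-> p1

After x (step 1): p1. After xy (step 2): p1.
They match, so y = 2 drives N around a cycle from p1 back to itself; pumping y any number of times keeps N in p1 before reading z, and xyⁱz ∈ L(N) for every i ≥ 0.

yes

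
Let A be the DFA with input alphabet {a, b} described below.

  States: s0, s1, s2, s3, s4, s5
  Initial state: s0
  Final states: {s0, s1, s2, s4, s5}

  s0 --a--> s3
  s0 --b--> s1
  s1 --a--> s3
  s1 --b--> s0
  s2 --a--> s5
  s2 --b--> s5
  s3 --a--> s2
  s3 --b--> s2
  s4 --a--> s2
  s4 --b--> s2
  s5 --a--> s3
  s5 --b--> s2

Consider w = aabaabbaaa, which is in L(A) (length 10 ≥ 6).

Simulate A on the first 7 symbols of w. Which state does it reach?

s2

Run of A on the first 7 characters of w = a a b a a b b:
  step 0: s0  (start)
  step 1: s3  (read a: s0→s3)
  step 2: s2  (read a: s3→s2)
  step 3: s5  (read b: s2→s5)
  step 4: s3  (read a: s5→s3)
  step 5: s2  (read a: s3→s2)
  step 6: s5  (read b: s2→s5)
  step 7: s2  (read b: s5→s2)

After reading 7 characters, A is in state s2.
(This kind of state-tracing is the core of the pumping-lemma construction: with 6 states, pigeonhole forces a repeat within the first 6 steps.)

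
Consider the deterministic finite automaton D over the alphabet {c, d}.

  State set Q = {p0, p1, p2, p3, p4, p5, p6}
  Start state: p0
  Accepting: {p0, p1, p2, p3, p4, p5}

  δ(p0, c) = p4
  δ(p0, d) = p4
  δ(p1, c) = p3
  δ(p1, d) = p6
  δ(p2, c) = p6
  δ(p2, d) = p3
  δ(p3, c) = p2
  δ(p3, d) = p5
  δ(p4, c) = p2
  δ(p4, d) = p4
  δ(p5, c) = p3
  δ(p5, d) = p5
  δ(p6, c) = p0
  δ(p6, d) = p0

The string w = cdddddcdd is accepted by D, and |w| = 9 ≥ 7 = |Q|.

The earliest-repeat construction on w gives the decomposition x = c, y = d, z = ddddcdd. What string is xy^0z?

xy⁰z = xz = c·ddddcdd = cddddcdd.
Reading y = d takes D from p4 back to p4, so after x the machine is still in p4, and z then leads to the accepting state p5. Hence cddddcdd ∈ L(D).

cddddcdd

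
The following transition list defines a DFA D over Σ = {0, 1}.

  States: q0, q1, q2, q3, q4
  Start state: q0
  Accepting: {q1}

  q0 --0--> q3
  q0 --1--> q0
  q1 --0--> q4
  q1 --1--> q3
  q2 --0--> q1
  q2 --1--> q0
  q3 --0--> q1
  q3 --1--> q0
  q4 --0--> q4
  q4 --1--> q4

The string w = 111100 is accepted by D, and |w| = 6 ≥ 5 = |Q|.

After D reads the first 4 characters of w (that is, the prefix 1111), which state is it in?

State sequence: q0 -1-> q0 -1-> q0 -1-> q0 -1-> q0

After reading 4 characters, D is in state q0.

q0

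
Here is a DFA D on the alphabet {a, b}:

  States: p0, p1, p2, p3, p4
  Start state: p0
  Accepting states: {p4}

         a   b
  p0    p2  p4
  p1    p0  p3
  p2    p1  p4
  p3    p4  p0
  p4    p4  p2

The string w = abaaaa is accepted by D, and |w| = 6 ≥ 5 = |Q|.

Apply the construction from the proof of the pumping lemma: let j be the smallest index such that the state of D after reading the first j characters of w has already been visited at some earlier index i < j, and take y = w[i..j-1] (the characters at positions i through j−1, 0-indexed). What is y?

State sequence: p0 -a-> p2 -b-> p4 -a-> p4 -a-> p4 -a-> p4 -a-> p4
First repeat at step 3: p4 was already visited.

So i = 2, j = 3, giving x = w[0:2] = ab, y = w[2:3] = a, z = w[3:6] = aaa.
Check: |xy| = 3 ≤ 5 and |y| = 1 ≥ 1. Reading y takes D from p4 back to p4, so every xyⁱz is accepted.
With |Q| = 5, pigeonhole forces a state repeat no later than step 5; the substring read between the first and second visits to that state can be pumped.

a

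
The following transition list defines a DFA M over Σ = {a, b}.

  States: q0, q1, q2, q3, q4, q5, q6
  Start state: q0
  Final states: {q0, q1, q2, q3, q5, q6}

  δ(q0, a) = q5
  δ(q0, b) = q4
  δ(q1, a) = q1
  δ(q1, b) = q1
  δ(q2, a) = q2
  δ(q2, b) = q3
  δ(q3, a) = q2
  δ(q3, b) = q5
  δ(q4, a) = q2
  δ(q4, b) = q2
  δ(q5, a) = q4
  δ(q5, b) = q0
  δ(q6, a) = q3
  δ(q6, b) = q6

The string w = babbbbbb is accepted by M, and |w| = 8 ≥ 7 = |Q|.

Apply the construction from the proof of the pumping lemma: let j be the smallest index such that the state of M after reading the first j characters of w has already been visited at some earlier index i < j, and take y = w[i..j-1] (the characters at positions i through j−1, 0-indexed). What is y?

babbb

State sequence: q0 -b-> q4 -a-> q2 -b-> q3 -b-> q5 -b-> q0 -b-> q4 -b-> q2 -b-> q3
First repeat at step 5: q0 was already visited.

So i = 0, j = 5, giving x = w[0:0] = ε, y = w[0:5] = babbb, z = w[5:8] = bbb.
Check: |xy| = 5 ≤ 7 and |y| = 5 ≥ 1. Reading y takes M from q0 back to q0, so every xyⁱz is accepted.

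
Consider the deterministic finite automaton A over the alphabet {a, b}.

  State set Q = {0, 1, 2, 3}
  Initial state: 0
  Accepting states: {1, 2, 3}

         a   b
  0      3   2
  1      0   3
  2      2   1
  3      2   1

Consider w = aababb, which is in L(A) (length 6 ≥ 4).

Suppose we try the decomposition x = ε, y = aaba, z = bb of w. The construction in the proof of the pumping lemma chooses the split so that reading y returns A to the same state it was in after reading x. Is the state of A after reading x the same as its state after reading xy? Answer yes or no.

yes

Run of A on the first 4 characters of w = a a b a:
  step 0: 0  (start)
  step 1: 3  (read a: 0→3)
  step 2: 2  (read a: 3→2)
  step 3: 1  (read b: 2→1)
  step 4: 0  (read a: 1→0)

After x (step 0): 0. After xy (step 4): 0.
They match, so y = aaba drives A around a cycle from 0 back to itself; pumping y any number of times keeps A in 0 before reading z, and xyⁱz ∈ L(A) for every i ≥ 0.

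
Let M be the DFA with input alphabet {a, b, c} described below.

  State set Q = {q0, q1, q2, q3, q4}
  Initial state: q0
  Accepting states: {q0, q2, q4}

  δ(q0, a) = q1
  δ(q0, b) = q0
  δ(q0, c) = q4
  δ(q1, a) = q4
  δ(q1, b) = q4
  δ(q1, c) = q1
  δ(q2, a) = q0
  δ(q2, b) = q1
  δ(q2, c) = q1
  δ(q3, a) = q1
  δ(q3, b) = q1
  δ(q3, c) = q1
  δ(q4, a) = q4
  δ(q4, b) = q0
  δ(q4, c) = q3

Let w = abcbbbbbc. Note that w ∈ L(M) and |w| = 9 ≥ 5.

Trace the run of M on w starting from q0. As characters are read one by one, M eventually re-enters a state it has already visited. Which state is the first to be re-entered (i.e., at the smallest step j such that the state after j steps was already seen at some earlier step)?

State sequence: q0 -a-> q1 -b-> q4 -c-> q3 -b-> q1 -b-> q4 -b-> q0 -b-> q0 -b-> q0 -c-> q4
First repeat at step 4: q1 was already visited.

The earliest repeat is at step j = 4: M is in q1, which it already visited at step i = 1.
The DFA has 5 states, so the proof of the pumping lemma guarantees a repeated state among the first 5+1 visited; the segment between the two visits is the pumpable y.

q1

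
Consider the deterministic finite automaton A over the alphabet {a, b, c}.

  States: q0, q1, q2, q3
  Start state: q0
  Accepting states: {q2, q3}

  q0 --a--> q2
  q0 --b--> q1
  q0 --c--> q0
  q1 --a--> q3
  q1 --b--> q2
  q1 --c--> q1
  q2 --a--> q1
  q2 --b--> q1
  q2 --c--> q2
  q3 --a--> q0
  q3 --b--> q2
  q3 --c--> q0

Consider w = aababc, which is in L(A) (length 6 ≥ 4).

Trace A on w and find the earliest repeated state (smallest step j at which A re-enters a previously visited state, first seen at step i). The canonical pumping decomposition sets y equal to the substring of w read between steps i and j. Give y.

ab

State sequence: q0 -a-> q2 -a-> q1 -b-> q2 -a-> q1 -b-> q2 -c-> q2
First repeat at step 3: q2 was already visited.

So i = 1, j = 3, giving x = w[0:1] = a, y = w[1:3] = ab, z = w[3:6] = abc.
Check: |xy| = 3 ≤ 4 and |y| = 2 ≥ 1. Reading y takes A from q2 back to q2, so every xyⁱz is accepted.
Since A has 4 states, any run of length ≥ 4 visits 4+1 states, so by pigeonhole some state repeats within the first 4 steps — that repeat gives the pumpable loop.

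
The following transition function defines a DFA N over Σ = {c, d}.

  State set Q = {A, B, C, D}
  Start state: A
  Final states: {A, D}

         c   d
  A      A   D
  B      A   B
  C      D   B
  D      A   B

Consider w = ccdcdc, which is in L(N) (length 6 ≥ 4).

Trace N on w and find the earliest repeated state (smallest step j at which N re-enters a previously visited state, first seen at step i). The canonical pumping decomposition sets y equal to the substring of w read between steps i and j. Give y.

Run of N on w = c c d c d c:
  step 0: A  (start)
  step 1: A  (read c: A→A)   ← first repeat (A seen earlier)
  step 2: A  (read c: A→A)
  step 3: D  (read d: A→D)
  step 4: A  (read c: D→A)
  step 5: D  (read d: A→D)
  step 6: A  (read c: D→A)

So i = 0, j = 1, giving x = w[0:0] = ε, y = w[0:1] = c, z = w[1:6] = cdcdc.
Check: |xy| = 1 ≤ 4 and |y| = 1 ≥ 1. Reading y takes N from A back to A, so every xyⁱz is accepted.
The DFA has 4 states, so the proof of the pumping lemma guarantees a repeated state among the first 4+1 visited; the segment between the two visits is the pumpable y.

c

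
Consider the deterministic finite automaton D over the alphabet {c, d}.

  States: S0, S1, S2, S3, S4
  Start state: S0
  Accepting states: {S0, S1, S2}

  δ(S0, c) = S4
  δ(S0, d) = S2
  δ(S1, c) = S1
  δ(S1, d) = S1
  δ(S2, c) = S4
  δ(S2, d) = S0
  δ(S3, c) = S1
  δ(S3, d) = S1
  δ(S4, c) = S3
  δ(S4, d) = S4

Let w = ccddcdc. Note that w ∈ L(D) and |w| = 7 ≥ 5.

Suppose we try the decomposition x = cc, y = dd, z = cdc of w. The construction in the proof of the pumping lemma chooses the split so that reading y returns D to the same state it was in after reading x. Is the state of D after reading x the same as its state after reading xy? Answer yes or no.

State sequence: S0 -c-> S4 -c-> S3 -d-> S1 -d-> S1

After x (step 2): S3. After xy (step 4): S1.
They differ (S3 ≠ S1), so y is not a cycle from the state after x; this split is not the one the pumping-lemma construction produces, and pumping y need not keep the string in L(D).

no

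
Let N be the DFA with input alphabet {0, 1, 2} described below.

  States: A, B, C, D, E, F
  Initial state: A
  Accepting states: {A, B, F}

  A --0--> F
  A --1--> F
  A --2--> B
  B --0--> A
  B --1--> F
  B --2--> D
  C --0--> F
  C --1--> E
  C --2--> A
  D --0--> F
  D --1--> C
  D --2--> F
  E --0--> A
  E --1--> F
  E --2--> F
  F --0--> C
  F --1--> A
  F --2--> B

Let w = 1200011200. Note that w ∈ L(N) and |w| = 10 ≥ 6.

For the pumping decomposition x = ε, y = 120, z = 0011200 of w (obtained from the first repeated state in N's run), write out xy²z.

xy^2z = ε·120·120·0011200 = 1201200011200.
Reading y = 120 takes N from A back to A, so after x·y·y the machine is still in A, and z then leads to the accepting state F. Hence 1201200011200 ∈ L(N).

1201200011200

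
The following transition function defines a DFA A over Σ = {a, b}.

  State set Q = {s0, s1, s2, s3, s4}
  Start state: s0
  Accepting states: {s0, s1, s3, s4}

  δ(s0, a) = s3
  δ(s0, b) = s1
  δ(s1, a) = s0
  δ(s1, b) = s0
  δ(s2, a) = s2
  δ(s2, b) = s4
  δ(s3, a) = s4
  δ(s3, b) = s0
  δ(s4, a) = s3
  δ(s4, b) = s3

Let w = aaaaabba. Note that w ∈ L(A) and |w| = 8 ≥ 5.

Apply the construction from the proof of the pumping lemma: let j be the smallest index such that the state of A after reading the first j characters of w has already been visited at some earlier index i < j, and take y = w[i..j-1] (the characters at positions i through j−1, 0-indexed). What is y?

aa

State sequence: s0 -a-> s3 -a-> s4 -a-> s3 -a-> s4 -a-> s3 -b-> s0 -b-> s1 -a-> s0
First repeat at step 3: s3 was already visited.

So i = 1, j = 3, giving x = w[0:1] = a, y = w[1:3] = aa, z = w[3:8] = aabba.
Check: |xy| = 3 ≤ 5 and |y| = 2 ≥ 1. Reading y takes A from s3 back to s3, so every xyⁱz is accepted.
The DFA has 5 states, so the proof of the pumping lemma guarantees a repeated state among the first 5+1 visited; the segment between the two visits is the pumpable y.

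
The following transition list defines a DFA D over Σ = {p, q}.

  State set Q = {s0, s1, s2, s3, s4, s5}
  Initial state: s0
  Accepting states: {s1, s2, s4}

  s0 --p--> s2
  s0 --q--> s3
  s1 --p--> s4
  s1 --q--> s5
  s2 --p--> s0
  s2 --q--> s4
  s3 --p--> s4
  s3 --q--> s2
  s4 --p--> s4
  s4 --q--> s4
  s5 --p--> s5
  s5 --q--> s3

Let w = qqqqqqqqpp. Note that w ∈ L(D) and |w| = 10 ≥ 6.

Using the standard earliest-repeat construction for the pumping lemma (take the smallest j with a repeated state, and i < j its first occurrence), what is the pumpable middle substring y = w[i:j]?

q

Run of D on w = q q q q q q q q p p:
  step 0: s0  (start)
  step 1: s3  (read q: s0→s3)
  step 2: s2  (read q: s3→s2)
  step 3: s4  (read q: s2→s4)
  step 4: s4  (read q: s4→s4)   ← first repeat (s4 seen earlier)
  step 5: s4  (read q: s4→s4)
  step 6: s4  (read q: s4→s4)
  step 7: s4  (read q: s4→s4)
  step 8: s4  (read q: s4→s4)
  step 9: s4  (read p: s4→s4)
  step 10: s4  (read p: s4→s4)

So i = 3, j = 4, giving x = w[0:3] = qqq, y = w[3:4] = q, z = w[4:10] = qqqqpp.
Check: |xy| = 4 ≤ 6 and |y| = 1 ≥ 1. Reading y takes D from s4 back to s4, so every xyⁱz is accepted.
With |Q| = 6, pigeonhole forces a state repeat no later than step 6; the substring read between the first and second visits to that state can be pumped.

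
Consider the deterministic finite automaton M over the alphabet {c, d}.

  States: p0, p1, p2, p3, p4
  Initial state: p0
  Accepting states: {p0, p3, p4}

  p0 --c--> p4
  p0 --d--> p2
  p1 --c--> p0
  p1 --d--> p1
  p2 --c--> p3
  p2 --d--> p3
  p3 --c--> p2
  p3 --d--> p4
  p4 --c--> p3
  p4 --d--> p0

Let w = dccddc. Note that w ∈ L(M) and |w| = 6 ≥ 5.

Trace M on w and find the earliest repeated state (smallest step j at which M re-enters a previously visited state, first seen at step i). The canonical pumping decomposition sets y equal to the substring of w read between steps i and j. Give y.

State sequence: p0 -d-> p2 -c-> p3 -c-> p2 -d-> p3 -d-> p4 -c-> p3
First repeat at step 3: p2 was already visited.

So i = 1, j = 3, giving x = w[0:1] = d, y = w[1:3] = cc, z = w[3:6] = ddc.
Check: |xy| = 3 ≤ 5 and |y| = 2 ≥ 1. Reading y takes M from p2 back to p2, so every xyⁱz is accepted.
With |Q| = 5, pigeonhole forces a state repeat no later than step 5; the substring read between the first and second visits to that state can be pumped.

cc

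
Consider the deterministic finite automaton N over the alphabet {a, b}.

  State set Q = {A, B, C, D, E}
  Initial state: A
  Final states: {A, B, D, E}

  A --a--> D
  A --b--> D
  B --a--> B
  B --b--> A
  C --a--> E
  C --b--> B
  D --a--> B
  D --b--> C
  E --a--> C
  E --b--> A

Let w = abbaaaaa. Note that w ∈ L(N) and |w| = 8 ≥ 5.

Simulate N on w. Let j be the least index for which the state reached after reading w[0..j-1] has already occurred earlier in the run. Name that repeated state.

B

State sequence: A -a-> D -b-> C -b-> B -a-> B -a-> B -a-> B -a-> B -a-> B
First repeat at step 4: B was already visited.

The earliest repeat is at step j = 4: N is in B, which it already visited at step i = 3.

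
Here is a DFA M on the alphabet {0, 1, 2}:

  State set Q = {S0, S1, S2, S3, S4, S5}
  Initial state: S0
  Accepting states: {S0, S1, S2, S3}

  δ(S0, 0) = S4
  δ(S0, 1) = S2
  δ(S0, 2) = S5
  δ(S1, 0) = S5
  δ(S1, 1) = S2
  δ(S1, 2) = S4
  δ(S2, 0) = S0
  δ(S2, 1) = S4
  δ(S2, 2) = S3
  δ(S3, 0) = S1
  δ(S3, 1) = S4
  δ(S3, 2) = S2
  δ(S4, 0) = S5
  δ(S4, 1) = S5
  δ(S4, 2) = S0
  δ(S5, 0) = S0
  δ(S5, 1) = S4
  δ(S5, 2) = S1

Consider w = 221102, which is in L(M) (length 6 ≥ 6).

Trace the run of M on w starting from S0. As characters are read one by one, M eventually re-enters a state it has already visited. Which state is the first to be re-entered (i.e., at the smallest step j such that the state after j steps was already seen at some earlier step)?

S5

Run of M on w = 2 2 1 1 0 2:
  step 0: S0  (start)
  step 1: S5  (read 2: S0→S5)
  step 2: S1  (read 2: S5→S1)
  step 3: S2  (read 1: S1→S2)
  step 4: S4  (read 1: S2→S4)
  step 5: S5  (read 0: S4→S5)   ← first repeat (S5 seen earlier)
  step 6: S1  (read 2: S5→S1)

The earliest repeat is at step j = 5: M is in S5, which it already visited at step i = 1.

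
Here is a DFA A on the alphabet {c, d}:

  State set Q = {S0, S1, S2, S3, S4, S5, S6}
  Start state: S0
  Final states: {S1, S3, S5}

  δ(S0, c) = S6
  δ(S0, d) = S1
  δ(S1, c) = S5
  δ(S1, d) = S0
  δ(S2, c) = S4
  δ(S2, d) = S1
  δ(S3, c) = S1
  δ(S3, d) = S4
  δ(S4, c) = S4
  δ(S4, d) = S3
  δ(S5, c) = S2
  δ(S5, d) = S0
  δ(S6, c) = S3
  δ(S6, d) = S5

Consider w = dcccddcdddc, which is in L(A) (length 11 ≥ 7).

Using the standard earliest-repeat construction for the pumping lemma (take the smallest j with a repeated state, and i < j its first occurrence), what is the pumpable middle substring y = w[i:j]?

dd

Run of A on w = d c c c d d c d d d c:
  step 0: S0  (start)
  step 1: S1  (read d: S0→S1)
  step 2: S5  (read c: S1→S5)
  step 3: S2  (read c: S5→S2)
  step 4: S4  (read c: S2→S4)
  step 5: S3  (read d: S4→S3)
  step 6: S4  (read d: S3→S4)   ← first repeat (S4 seen earlier)
  step 7: S4  (read c: S4→S4)
  step 8: S3  (read d: S4→S3)
  step 9: S4  (read d: S3→S4)
  step 10: S3  (read d: S4→S3)
  step 11: S1  (read c: S3→S1)

So i = 4, j = 6, giving x = w[0:4] = dccc, y = w[4:6] = dd, z = w[6:11] = cdddc.
Check: |xy| = 6 ≤ 7 and |y| = 2 ≥ 1. Reading y takes A from S4 back to S4, so every xyⁱz is accepted.
With |Q| = 7, pigeonhole forces a state repeat no later than step 7; the substring read between the first and second visits to that state can be pumped.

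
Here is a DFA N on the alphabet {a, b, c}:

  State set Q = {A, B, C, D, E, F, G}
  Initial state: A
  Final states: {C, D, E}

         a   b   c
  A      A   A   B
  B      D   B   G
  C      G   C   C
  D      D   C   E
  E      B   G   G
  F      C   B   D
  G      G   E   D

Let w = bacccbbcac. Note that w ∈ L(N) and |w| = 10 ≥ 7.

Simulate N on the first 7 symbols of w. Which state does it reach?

C

Run of N on the first 7 characters of w = b a c c c b b:
  step 0: A  (start)
  step 1: A  (read b: A→A)
  step 2: A  (read a: A→A)
  step 3: B  (read c: A→B)
  step 4: G  (read c: B→G)
  step 5: D  (read c: G→D)
  step 6: C  (read b: D→C)
  step 7: C  (read b: C→C)

After reading 7 characters, N is in state C.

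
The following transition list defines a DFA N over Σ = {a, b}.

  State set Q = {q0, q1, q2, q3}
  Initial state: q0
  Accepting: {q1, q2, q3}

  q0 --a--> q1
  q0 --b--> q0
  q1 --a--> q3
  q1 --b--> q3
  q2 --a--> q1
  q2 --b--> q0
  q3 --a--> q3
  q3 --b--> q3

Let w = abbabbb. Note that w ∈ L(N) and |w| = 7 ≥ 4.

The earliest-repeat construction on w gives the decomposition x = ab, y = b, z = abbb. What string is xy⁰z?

xy⁰z = xz = ab·abbb = ababbb.
Reading y = b takes N from q3 back to q3, so after x the machine is still in q3, and z then leads to the accepting state q3. Hence ababbb ∈ L(N).

ababbb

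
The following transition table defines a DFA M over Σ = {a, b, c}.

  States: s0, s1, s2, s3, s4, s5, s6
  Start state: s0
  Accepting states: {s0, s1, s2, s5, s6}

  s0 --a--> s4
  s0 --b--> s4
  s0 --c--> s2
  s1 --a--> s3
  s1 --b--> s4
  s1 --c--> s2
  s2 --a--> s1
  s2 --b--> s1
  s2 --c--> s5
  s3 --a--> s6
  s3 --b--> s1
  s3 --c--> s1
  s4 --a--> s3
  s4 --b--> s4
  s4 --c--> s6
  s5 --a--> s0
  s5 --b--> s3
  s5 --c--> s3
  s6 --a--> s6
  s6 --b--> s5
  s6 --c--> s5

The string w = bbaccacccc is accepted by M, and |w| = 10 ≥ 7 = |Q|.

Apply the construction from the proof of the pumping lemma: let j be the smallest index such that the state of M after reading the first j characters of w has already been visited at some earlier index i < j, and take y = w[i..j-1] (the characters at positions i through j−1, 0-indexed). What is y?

b

Run of M on w = b b a c c a c c c c:
  step 0: s0  (start)
  step 1: s4  (read b: s0→s4)
  step 2: s4  (read b: s4→s4)   ← first repeat (s4 seen earlier)
  step 3: s3  (read a: s4→s3)
  step 4: s1  (read c: s3→s1)
  step 5: s2  (read c: s1→s2)
  step 6: s1  (read a: s2→s1)
  step 7: s2  (read c: s1→s2)
  step 8: s5  (read c: s2→s5)
  step 9: s3  (read c: s5→s3)
  step 10: s1  (read c: s3→s1)

So i = 1, j = 2, giving x = w[0:1] = b, y = w[1:2] = b, z = w[2:10] = accacccc.
Check: |xy| = 2 ≤ 7 and |y| = 1 ≥ 1. Reading y takes M from s4 back to s4, so every xyⁱz is accepted.
The DFA has 7 states, so the proof of the pumping lemma guarantees a repeated state among the first 7+1 visited; the segment between the two visits is the pumpable y.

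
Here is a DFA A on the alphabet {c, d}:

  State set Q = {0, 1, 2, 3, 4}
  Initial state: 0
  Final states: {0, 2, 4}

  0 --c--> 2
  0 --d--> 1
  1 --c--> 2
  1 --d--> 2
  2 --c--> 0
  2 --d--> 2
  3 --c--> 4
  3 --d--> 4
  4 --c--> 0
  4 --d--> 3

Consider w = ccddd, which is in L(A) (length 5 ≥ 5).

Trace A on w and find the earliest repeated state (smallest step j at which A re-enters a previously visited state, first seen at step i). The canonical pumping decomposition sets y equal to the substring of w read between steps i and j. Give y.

Run of A on w = c c d d d:
  step 0: 0  (start)
  step 1: 2  (read c: 0→2)
  step 2: 0  (read c: 2→0)   ← first repeat (0 seen earlier)
  step 3: 1  (read d: 0→1)
  step 4: 2  (read d: 1→2)
  step 5: 2  (read d: 2→2)

So i = 0, j = 2, giving x = w[0:0] = ε, y = w[0:2] = cc, z = w[2:5] = ddd.
Check: |xy| = 2 ≤ 5 and |y| = 2 ≥ 1. Reading y takes A from 0 back to 0, so every xyⁱz is accepted.
Pumping length from the standard proof: p = 5 (the number of states). The repeated state found above gives |xy| = j ≤ 5 and |y| = j − i ≥ 1.

cc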